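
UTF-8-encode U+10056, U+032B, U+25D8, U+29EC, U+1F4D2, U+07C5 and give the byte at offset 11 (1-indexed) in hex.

1-indexed offset 11 is 0-indexed offset 10.
U+10056 → 4-byte form F0 90 81 96 at offsets 0–3.
U+032B → 2-byte form CC AB at offsets 4–5.
U+25D8 → 3-byte form E2 97 98 at offsets 6–8.
U+29EC → 3-byte form E2 A7 AC at offsets 9–11.
Offset 10 falls in char 4's range; it's byte 2 of E2 A7 AC = 0xA7.

0xA7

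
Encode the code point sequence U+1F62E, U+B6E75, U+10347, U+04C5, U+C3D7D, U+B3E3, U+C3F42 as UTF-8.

F0 9F 98 AE F2 B6 B9 B5 F0 90 8D 87 D3 85 F3 83 B5 BD EB 8F A3 F3 83 BD 82

U+1F62E: 4-byte form → F0 9F 98 AE.
U+B6E75: 4-byte form → F2 B6 B9 B5.
U+10347: 4-byte form → F0 90 8D 87.
U+04C5: 2-byte form → D3 85.
U+C3D7D: 4-byte form → F3 83 B5 BD.
U+B3E3: 3-byte form → EB 8F A3.
U+C3F42: 4-byte form → F3 83 BD 82.
Concatenated (25 bytes): F0 9F 98 AE F2 B6 B9 B5 F0 90 8D 87 D3 85 F3 83 B5 BD EB 8F A3 F3 83 BD 82.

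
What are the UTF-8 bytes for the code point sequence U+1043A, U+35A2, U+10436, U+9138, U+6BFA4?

F0 90 90 BA E3 96 A2 F0 90 90 B6 E9 84 B8 F1 AB BE A4

U+1043A: 4-byte form → F0 90 90 BA.
U+35A2: 3-byte form → E3 96 A2.
U+10436: 4-byte form → F0 90 90 B6.
U+9138: 3-byte form → E9 84 B8.
U+6BFA4: 4-byte form → F1 AB BE A4.
Concatenated (18 bytes): F0 90 90 BA E3 96 A2 F0 90 90 B6 E9 84 B8 F1 AB BE A4.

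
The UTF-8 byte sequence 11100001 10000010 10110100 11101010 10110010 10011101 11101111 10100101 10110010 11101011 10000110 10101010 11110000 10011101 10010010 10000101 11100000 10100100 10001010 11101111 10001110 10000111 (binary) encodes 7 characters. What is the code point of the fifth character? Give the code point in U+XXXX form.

U+1D485

Offset 0: leading byte 0xE1 = 11100001 → 3-byte char #1 = E1 82 B4.
Offset 3: leading byte 0xEA = 11101010 → 3-byte char #2 = EA B2 9D.
Offset 6: leading byte 0xEF = 11101111 → 3-byte char #3 = EF A5 B2.
Offset 9: leading byte 0xEB = 11101011 → 3-byte char #4 = EB 86 AA.
Offset 12: leading byte 0xF0 = 11110000 → 4-byte char #5 = F0 9D 92 85.
Leading byte 0xF0 = 11110000 matches 11110xxx → 4-byte sequence.
Byte 1: 0xF0 = 11110000, payload 000 (3 bits).
Byte 2: 0x9D = 10011101 (10xxxxxx ✓), payload 011101.
Byte 3: 0x92 = 10010010 (10xxxxxx ✓), payload 010010.
Byte 4: 0x85 = 10000101 (10xxxxxx ✓), payload 000101.
Concatenate: 000011101010010000101 = 0x1D485 (21 bits → U+1D485).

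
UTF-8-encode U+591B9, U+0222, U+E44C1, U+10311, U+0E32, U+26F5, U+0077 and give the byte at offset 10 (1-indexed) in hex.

1-indexed offset 10 is 0-indexed offset 9.
U+591B9 → 4-byte form F1 99 86 B9 at offsets 0–3.
U+0222 → 2-byte form C8 A2 at offsets 4–5.
U+E44C1 → 4-byte form F3 A4 93 81 at offsets 6–9.
Offset 9 falls in char 3's range; it's byte 4 of F3 A4 93 81 = 0x81.

0x81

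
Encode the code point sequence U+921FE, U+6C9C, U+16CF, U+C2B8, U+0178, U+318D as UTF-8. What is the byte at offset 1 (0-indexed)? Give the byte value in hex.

U+921FE → 4-byte form F2 92 87 BE at offsets 0–3.
Offset 1 falls in char 1's range; it's byte 2 of F2 92 87 BE = 0x92.

0x92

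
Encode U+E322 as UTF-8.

EE 8C A2

U+E322 = 0xE322 = 58146 decimal. In range U+0800–U+FFFF → 3-byte form: 1110xxxx 10xxxxxx 10xxxxxx.
Binary (16 bits): 1110001100100010.
Split 4+6+6: 1110 | 001100 | 100010.
Byte 1: 11101110 = 0xEE.
Byte 2: 10001100 = 0x8C.
Byte 3: 10100010 = 0xA2.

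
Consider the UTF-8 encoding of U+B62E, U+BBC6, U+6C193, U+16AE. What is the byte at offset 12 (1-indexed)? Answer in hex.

1-indexed offset 12 is 0-indexed offset 11.
U+B62E → 3-byte form EB 98 AE at offsets 0–2.
U+BBC6 → 3-byte form EB AF 86 at offsets 3–5.
U+6C193 → 4-byte form F1 AC 86 93 at offsets 6–9.
U+16AE → 3-byte form E1 9A AE at offsets 10–12.
Offset 11 falls in char 4's range; it's byte 2 of E1 9A AE = 0x9A.

0x9A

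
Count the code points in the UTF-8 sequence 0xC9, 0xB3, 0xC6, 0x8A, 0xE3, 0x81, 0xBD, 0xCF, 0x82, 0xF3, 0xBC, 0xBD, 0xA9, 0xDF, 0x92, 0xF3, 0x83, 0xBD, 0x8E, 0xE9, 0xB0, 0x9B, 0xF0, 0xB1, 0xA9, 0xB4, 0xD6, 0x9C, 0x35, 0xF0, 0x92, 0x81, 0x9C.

Byte at offset 0: 0xC9 = 11001001 → 2-byte char (#1). Advance 2.
Byte at offset 2: 0xC6 = 11000110 → 2-byte char (#2). Advance 2.
Byte at offset 4: 0xE3 = 11100011 → 3-byte char (#3). Advance 3.
Byte at offset 7: 0xCF = 11001111 → 2-byte char (#4). Advance 2.
Byte at offset 9: 0xF3 = 11110011 → 4-byte char (#5). Advance 4.
Byte at offset 13: 0xDF = 11011111 → 2-byte char (#6). Advance 2.
Byte at offset 15: 0xF3 = 11110011 → 4-byte char (#7). Advance 4.
Byte at offset 19: 0xE9 = 11101001 → 3-byte char (#8). Advance 3.
Byte at offset 22: 0xF0 = 11110000 → 4-byte char (#9). Advance 4.
Byte at offset 26: 0xD6 = 11010110 → 2-byte char (#10). Advance 2.
Byte at offset 28: 0x35 = 00110101 → 1-byte char (#11). Advance 1.
Byte at offset 29: 0xF0 = 11110000 → 4-byte char (#12). Advance 4.
Reached end at offset 33 after 12 code points.

12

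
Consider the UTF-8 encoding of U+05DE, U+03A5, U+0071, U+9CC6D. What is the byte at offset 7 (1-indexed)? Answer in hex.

0x9C

1-indexed offset 7 is 0-indexed offset 6.
U+05DE → 2-byte form D7 9E at offsets 0–1.
U+03A5 → 2-byte form CE A5 at offsets 2–3.
U+0071 → 1-byte form 71 at offsets 4–4.
U+9CC6D → 4-byte form F2 9C B1 AD at offsets 5–8.
Offset 6 falls in char 4's range; it's byte 2 of F2 9C B1 AD = 0x9C.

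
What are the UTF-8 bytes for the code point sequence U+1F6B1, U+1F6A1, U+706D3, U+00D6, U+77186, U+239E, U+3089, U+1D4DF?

F0 9F 9A B1 F0 9F 9A A1 F1 B0 9B 93 C3 96 F1 B7 86 86 E2 8E 9E E3 82 89 F0 9D 93 9F

U+1F6B1: 4-byte form → F0 9F 9A B1.
U+1F6A1: 4-byte form → F0 9F 9A A1.
U+706D3: 4-byte form → F1 B0 9B 93.
U+00D6: 2-byte form → C3 96.
U+77186: 4-byte form → F1 B7 86 86.
U+239E: 3-byte form → E2 8E 9E.
U+3089: 3-byte form → E3 82 89.
U+1D4DF: 4-byte form → F0 9D 93 9F.
Concatenated (28 bytes): F0 9F 9A B1 F0 9F 9A A1 F1 B0 9B 93 C3 96 F1 B7 86 86 E2 8E 9E E3 82 89 F0 9D 93 9F.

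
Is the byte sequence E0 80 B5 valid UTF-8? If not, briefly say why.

invalid (overlong encoding)

Leading byte 0xE0 = 11100000 → 3-byte form.
Continuation bytes all match 10xxxxxx. Payload decodes to 0x35.
But 0x35 < 0x800, the minimum for a 3-byte sequence — this is an overlong encoding.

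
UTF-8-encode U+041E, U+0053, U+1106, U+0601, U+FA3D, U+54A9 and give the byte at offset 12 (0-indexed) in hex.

0x92

U+041E → 2-byte form D0 9E at offsets 0–1.
U+0053 → 1-byte form 53 at offsets 2–2.
U+1106 → 3-byte form E1 84 86 at offsets 3–5.
U+0601 → 2-byte form D8 81 at offsets 6–7.
U+FA3D → 3-byte form EF A8 BD at offsets 8–10.
U+54A9 → 3-byte form E5 92 A9 at offsets 11–13.
Offset 12 falls in char 6's range; it's byte 2 of E5 92 A9 = 0x92.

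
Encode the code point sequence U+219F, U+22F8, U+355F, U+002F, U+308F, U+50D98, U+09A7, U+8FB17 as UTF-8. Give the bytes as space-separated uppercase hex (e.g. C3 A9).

E2 86 9F E2 8B B8 E3 95 9F 2F E3 82 8F F1 90 B6 98 E0 A6 A7 F2 8F AC 97

U+219F: 3-byte form → E2 86 9F.
U+22F8: 3-byte form → E2 8B B8.
U+355F: 3-byte form → E3 95 9F.
U+002F: 1-byte form → 2F.
U+308F: 3-byte form → E3 82 8F.
U+50D98: 4-byte form → F1 90 B6 98.
U+09A7: 3-byte form → E0 A6 A7.
U+8FB17: 4-byte form → F2 8F AC 97.
Concatenated (24 bytes): E2 86 9F E2 8B B8 E3 95 9F 2F E3 82 8F F1 90 B6 98 E0 A6 A7 F2 8F AC 97.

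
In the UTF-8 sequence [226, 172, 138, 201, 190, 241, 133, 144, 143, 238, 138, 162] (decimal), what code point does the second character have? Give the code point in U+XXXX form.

Offset 0: leading byte 0xE2 = 11100010 → 3-byte char #1 = E2 AC 8A.
Offset 3: leading byte 0xC9 = 11001001 → 2-byte char #2 = C9 BE.
Leading byte 0xC9 = 11001001 matches 110xxxxx → 2-byte sequence.
Byte 1: 0xC9 = 11001001, payload 01001 (5 bits).
Byte 2: 0xBE = 10111110 (10xxxxxx ✓), payload 111110.
Concatenate: 01001111110 = 0x27E (11 bits → U+027E).

U+027E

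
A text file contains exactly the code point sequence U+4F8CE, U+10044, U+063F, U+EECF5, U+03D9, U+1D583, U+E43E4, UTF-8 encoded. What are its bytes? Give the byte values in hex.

F1 8F A3 8E F0 90 81 84 D8 BF F3 AE B3 B5 CF 99 F0 9D 96 83 F3 A4 8F A4

U+4F8CE: 4-byte form → F1 8F A3 8E.
U+10044: 4-byte form → F0 90 81 84.
U+063F: 2-byte form → D8 BF.
U+EECF5: 4-byte form → F3 AE B3 B5.
U+03D9: 2-byte form → CF 99.
U+1D583: 4-byte form → F0 9D 96 83.
U+E43E4: 4-byte form → F3 A4 8F A4.
Concatenated (24 bytes): F1 8F A3 8E F0 90 81 84 D8 BF F3 AE B3 B5 CF 99 F0 9D 96 83 F3 A4 8F A4.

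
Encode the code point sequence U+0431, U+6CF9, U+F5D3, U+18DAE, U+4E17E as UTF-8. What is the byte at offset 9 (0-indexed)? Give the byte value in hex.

U+0431 → 2-byte form D0 B1 at offsets 0–1.
U+6CF9 → 3-byte form E6 B3 B9 at offsets 2–4.
U+F5D3 → 3-byte form EF 97 93 at offsets 5–7.
U+18DAE → 4-byte form F0 98 B6 AE at offsets 8–11.
Offset 9 falls in char 4's range; it's byte 2 of F0 98 B6 AE = 0x98.

0x98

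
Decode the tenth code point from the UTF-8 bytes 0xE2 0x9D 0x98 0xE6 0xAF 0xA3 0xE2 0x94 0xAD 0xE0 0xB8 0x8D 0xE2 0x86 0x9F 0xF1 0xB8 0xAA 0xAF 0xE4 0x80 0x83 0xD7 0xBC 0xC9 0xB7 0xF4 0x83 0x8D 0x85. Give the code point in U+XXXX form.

U+103345

Offset 0: leading byte 0xE2 = 11100010 → 3-byte char #1 = E2 9D 98.
Offset 3: leading byte 0xE6 = 11100110 → 3-byte char #2 = E6 AF A3.
Offset 6: leading byte 0xE2 = 11100010 → 3-byte char #3 = E2 94 AD.
Offset 9: leading byte 0xE0 = 11100000 → 3-byte char #4 = E0 B8 8D.
Offset 12: leading byte 0xE2 = 11100010 → 3-byte char #5 = E2 86 9F.
Offset 15: leading byte 0xF1 = 11110001 → 4-byte char #6 = F1 B8 AA AF.
Offset 19: leading byte 0xE4 = 11100100 → 3-byte char #7 = E4 80 83.
Offset 22: leading byte 0xD7 = 11010111 → 2-byte char #8 = D7 BC.
Offset 24: leading byte 0xC9 = 11001001 → 2-byte char #9 = C9 B7.
Offset 26: leading byte 0xF4 = 11110100 → 4-byte char #10 = F4 83 8D 85.
Leading byte 0xF4 = 11110100 matches 11110xxx → 4-byte sequence.
Byte 1: 0xF4 = 11110100, payload 100 (3 bits).
Byte 2: 0x83 = 10000011 (10xxxxxx ✓), payload 000011.
Byte 3: 0x8D = 10001101 (10xxxxxx ✓), payload 001101.
Byte 4: 0x85 = 10000101 (10xxxxxx ✓), payload 000101.
Concatenate: 100000011001101000101 = 0x103345 (21 bits → U+103345).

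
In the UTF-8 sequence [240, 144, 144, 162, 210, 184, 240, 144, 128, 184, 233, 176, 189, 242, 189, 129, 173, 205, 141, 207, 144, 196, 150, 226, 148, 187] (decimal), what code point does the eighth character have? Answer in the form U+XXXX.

U+0116

Offset 0: leading byte 0xF0 = 11110000 → 4-byte char #1 = F0 90 90 A2.
Offset 4: leading byte 0xD2 = 11010010 → 2-byte char #2 = D2 B8.
Offset 6: leading byte 0xF0 = 11110000 → 4-byte char #3 = F0 90 80 B8.
Offset 10: leading byte 0xE9 = 11101001 → 3-byte char #4 = E9 B0 BD.
Offset 13: leading byte 0xF2 = 11110010 → 4-byte char #5 = F2 BD 81 AD.
Offset 17: leading byte 0xCD = 11001101 → 2-byte char #6 = CD 8D.
Offset 19: leading byte 0xCF = 11001111 → 2-byte char #7 = CF 90.
Offset 21: leading byte 0xC4 = 11000100 → 2-byte char #8 = C4 96.
Leading byte 0xC4 = 11000100 matches 110xxxxx → 2-byte sequence.
Byte 1: 0xC4 = 11000100, payload 00100 (5 bits).
Byte 2: 0x96 = 10010110 (10xxxxxx ✓), payload 010110.
Concatenate: 00100010110 = 0x116 (11 bits → U+0116).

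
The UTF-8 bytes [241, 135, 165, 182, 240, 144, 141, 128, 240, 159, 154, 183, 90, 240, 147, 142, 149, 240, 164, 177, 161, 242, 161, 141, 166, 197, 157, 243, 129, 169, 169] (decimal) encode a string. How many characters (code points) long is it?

Byte at offset 0: 0xF1 = 11110001 → 4-byte char (#1). Advance 4.
Byte at offset 4: 0xF0 = 11110000 → 4-byte char (#2). Advance 4.
Byte at offset 8: 0xF0 = 11110000 → 4-byte char (#3). Advance 4.
Byte at offset 12: 0x5A = 01011010 → 1-byte char (#4). Advance 1.
Byte at offset 13: 0xF0 = 11110000 → 4-byte char (#5). Advance 4.
Byte at offset 17: 0xF0 = 11110000 → 4-byte char (#6). Advance 4.
Byte at offset 21: 0xF2 = 11110010 → 4-byte char (#7). Advance 4.
Byte at offset 25: 0xC5 = 11000101 → 2-byte char (#8). Advance 2.
Byte at offset 27: 0xF3 = 11110011 → 4-byte char (#9). Advance 4.
Reached end at offset 31 after 9 code points.

9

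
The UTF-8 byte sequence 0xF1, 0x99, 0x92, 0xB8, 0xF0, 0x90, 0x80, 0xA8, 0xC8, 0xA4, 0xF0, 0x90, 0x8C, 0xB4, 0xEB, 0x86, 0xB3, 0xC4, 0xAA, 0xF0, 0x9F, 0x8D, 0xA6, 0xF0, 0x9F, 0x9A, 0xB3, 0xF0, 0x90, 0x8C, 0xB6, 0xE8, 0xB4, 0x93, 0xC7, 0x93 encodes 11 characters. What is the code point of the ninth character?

Offset 0: leading byte 0xF1 = 11110001 → 4-byte char #1 = F1 99 92 B8.
Offset 4: leading byte 0xF0 = 11110000 → 4-byte char #2 = F0 90 80 A8.
Offset 8: leading byte 0xC8 = 11001000 → 2-byte char #3 = C8 A4.
Offset 10: leading byte 0xF0 = 11110000 → 4-byte char #4 = F0 90 8C B4.
Offset 14: leading byte 0xEB = 11101011 → 3-byte char #5 = EB 86 B3.
Offset 17: leading byte 0xC4 = 11000100 → 2-byte char #6 = C4 AA.
Offset 19: leading byte 0xF0 = 11110000 → 4-byte char #7 = F0 9F 8D A6.
Offset 23: leading byte 0xF0 = 11110000 → 4-byte char #8 = F0 9F 9A B3.
Offset 27: leading byte 0xF0 = 11110000 → 4-byte char #9 = F0 90 8C B6.
Leading byte 0xF0 = 11110000 matches 11110xxx → 4-byte sequence.
Byte 1: 0xF0 = 11110000, payload 000 (3 bits).
Byte 2: 0x90 = 10010000 (10xxxxxx ✓), payload 010000.
Byte 3: 0x8C = 10001100 (10xxxxxx ✓), payload 001100.
Byte 4: 0xB6 = 10110110 (10xxxxxx ✓), payload 110110.
Concatenate: 000010000001100110110 = 0x10336 (21 bits → U+10336).

U+10336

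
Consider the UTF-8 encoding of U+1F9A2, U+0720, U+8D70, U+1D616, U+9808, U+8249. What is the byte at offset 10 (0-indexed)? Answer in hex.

0x9D

U+1F9A2 → 4-byte form F0 9F A6 A2 at offsets 0–3.
U+0720 → 2-byte form DC A0 at offsets 4–5.
U+8D70 → 3-byte form E8 B5 B0 at offsets 6–8.
U+1D616 → 4-byte form F0 9D 98 96 at offsets 9–12.
Offset 10 falls in char 4's range; it's byte 2 of F0 9D 98 96 = 0x9D.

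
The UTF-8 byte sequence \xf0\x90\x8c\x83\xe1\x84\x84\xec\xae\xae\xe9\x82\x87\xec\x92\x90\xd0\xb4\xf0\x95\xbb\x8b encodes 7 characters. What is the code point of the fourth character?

U+9087

Offset 0: leading byte 0xF0 = 11110000 → 4-byte char #1 = F0 90 8C 83.
Offset 4: leading byte 0xE1 = 11100001 → 3-byte char #2 = E1 84 84.
Offset 7: leading byte 0xEC = 11101100 → 3-byte char #3 = EC AE AE.
Offset 10: leading byte 0xE9 = 11101001 → 3-byte char #4 = E9 82 87.
Leading byte 0xE9 = 11101001 matches 1110xxxx → 3-byte sequence.
Byte 1: 0xE9 = 11101001, payload 1001 (4 bits).
Byte 2: 0x82 = 10000010 (10xxxxxx ✓), payload 000010.
Byte 3: 0x87 = 10000111 (10xxxxxx ✓), payload 000111.
Concatenate: 1001000010000111 = 0x9087 (16 bits → U+9087).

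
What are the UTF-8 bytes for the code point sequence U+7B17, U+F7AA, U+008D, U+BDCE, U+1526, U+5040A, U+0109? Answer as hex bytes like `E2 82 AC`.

E7 AC 97 EF 9E AA C2 8D EB B7 8E E1 94 A6 F1 90 90 8A C4 89

U+7B17: 3-byte form → E7 AC 97.
U+F7AA: 3-byte form → EF 9E AA.
U+008D: 2-byte form → C2 8D.
U+BDCE: 3-byte form → EB B7 8E.
U+1526: 3-byte form → E1 94 A6.
U+5040A: 4-byte form → F1 90 90 8A.
U+0109: 2-byte form → C4 89.
Concatenated (20 bytes): E7 AC 97 EF 9E AA C2 8D EB B7 8E E1 94 A6 F1 90 90 8A C4 89.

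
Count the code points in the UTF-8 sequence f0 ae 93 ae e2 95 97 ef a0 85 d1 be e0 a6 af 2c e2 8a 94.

7

Byte at offset 0: 0xF0 = 11110000 → 4-byte char (#1). Advance 4.
Byte at offset 4: 0xE2 = 11100010 → 3-byte char (#2). Advance 3.
Byte at offset 7: 0xEF = 11101111 → 3-byte char (#3). Advance 3.
Byte at offset 10: 0xD1 = 11010001 → 2-byte char (#4). Advance 2.
Byte at offset 12: 0xE0 = 11100000 → 3-byte char (#5). Advance 3.
Byte at offset 15: 0x2C = 00101100 → 1-byte char (#6). Advance 1.
Byte at offset 16: 0xE2 = 11100010 → 3-byte char (#7). Advance 3.
Reached end at offset 19 after 7 code points.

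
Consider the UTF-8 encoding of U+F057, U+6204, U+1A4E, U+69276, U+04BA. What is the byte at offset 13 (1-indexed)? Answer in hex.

0xB6

1-indexed offset 13 is 0-indexed offset 12.
U+F057 → 3-byte form EF 81 97 at offsets 0–2.
U+6204 → 3-byte form E6 88 84 at offsets 3–5.
U+1A4E → 3-byte form E1 A9 8E at offsets 6–8.
U+69276 → 4-byte form F1 A9 89 B6 at offsets 9–12.
Offset 12 falls in char 4's range; it's byte 4 of F1 A9 89 B6 = 0xB6.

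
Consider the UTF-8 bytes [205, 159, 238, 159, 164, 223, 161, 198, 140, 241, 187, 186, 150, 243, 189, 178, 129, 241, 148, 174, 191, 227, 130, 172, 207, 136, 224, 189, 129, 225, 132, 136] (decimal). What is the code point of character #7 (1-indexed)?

Offset 0: leading byte 0xCD = 11001101 → 2-byte char #1 = CD 9F.
Offset 2: leading byte 0xEE = 11101110 → 3-byte char #2 = EE 9F A4.
Offset 5: leading byte 0xDF = 11011111 → 2-byte char #3 = DF A1.
Offset 7: leading byte 0xC6 = 11000110 → 2-byte char #4 = C6 8C.
Offset 9: leading byte 0xF1 = 11110001 → 4-byte char #5 = F1 BB BA 96.
Offset 13: leading byte 0xF3 = 11110011 → 4-byte char #6 = F3 BD B2 81.
Offset 17: leading byte 0xF1 = 11110001 → 4-byte char #7 = F1 94 AE BF.
Leading byte 0xF1 = 11110001 matches 11110xxx → 4-byte sequence.
Byte 1: 0xF1 = 11110001, payload 001 (3 bits).
Byte 2: 0x94 = 10010100 (10xxxxxx ✓), payload 010100.
Byte 3: 0xAE = 10101110 (10xxxxxx ✓), payload 101110.
Byte 4: 0xBF = 10111111 (10xxxxxx ✓), payload 111111.
Concatenate: 001010100101110111111 = 0x54BBF (21 bits → U+54BBF).

U+54BBF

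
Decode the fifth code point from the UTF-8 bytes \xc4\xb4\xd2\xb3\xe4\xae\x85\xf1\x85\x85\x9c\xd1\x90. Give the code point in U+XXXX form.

U+0450

Offset 0: leading byte 0xC4 = 11000100 → 2-byte char #1 = C4 B4.
Offset 2: leading byte 0xD2 = 11010010 → 2-byte char #2 = D2 B3.
Offset 4: leading byte 0xE4 = 11100100 → 3-byte char #3 = E4 AE 85.
Offset 7: leading byte 0xF1 = 11110001 → 4-byte char #4 = F1 85 85 9C.
Offset 11: leading byte 0xD1 = 11010001 → 2-byte char #5 = D1 90.
Leading byte 0xD1 = 11010001 matches 110xxxxx → 2-byte sequence.
Byte 1: 0xD1 = 11010001, payload 10001 (5 bits).
Byte 2: 0x90 = 10010000 (10xxxxxx ✓), payload 010000.
Concatenate: 10001010000 = 0x450 (11 bits → U+0450).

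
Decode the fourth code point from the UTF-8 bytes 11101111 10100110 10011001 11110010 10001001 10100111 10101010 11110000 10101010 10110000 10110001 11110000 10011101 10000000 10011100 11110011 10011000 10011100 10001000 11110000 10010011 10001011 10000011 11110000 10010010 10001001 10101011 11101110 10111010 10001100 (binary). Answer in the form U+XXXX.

U+1D01C

Offset 0: leading byte 0xEF = 11101111 → 3-byte char #1 = EF A6 99.
Offset 3: leading byte 0xF2 = 11110010 → 4-byte char #2 = F2 89 A7 AA.
Offset 7: leading byte 0xF0 = 11110000 → 4-byte char #3 = F0 AA B0 B1.
Offset 11: leading byte 0xF0 = 11110000 → 4-byte char #4 = F0 9D 80 9C.
Leading byte 0xF0 = 11110000 matches 11110xxx → 4-byte sequence.
Byte 1: 0xF0 = 11110000, payload 000 (3 bits).
Byte 2: 0x9D = 10011101 (10xxxxxx ✓), payload 011101.
Byte 3: 0x80 = 10000000 (10xxxxxx ✓), payload 000000.
Byte 4: 0x9C = 10011100 (10xxxxxx ✓), payload 011100.
Concatenate: 000011101000000011100 = 0x1D01C (21 bits → U+1D01C).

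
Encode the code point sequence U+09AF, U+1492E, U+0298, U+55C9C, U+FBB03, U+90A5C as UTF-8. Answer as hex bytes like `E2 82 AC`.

E0 A6 AF F0 94 A4 AE CA 98 F1 95 B2 9C F3 BB AC 83 F2 90 A9 9C

U+09AF: 3-byte form → E0 A6 AF.
U+1492E: 4-byte form → F0 94 A4 AE.
U+0298: 2-byte form → CA 98.
U+55C9C: 4-byte form → F1 95 B2 9C.
U+FBB03: 4-byte form → F3 BB AC 83.
U+90A5C: 4-byte form → F2 90 A9 9C.
Concatenated (21 bytes): E0 A6 AF F0 94 A4 AE CA 98 F1 95 B2 9C F3 BB AC 83 F2 90 A9 9C.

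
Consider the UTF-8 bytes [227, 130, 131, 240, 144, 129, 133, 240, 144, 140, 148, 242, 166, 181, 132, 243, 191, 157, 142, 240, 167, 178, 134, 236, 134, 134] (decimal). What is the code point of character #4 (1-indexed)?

Offset 0: leading byte 0xE3 = 11100011 → 3-byte char #1 = E3 82 83.
Offset 3: leading byte 0xF0 = 11110000 → 4-byte char #2 = F0 90 81 85.
Offset 7: leading byte 0xF0 = 11110000 → 4-byte char #3 = F0 90 8C 94.
Offset 11: leading byte 0xF2 = 11110010 → 4-byte char #4 = F2 A6 B5 84.
Leading byte 0xF2 = 11110010 matches 11110xxx → 4-byte sequence.
Byte 1: 0xF2 = 11110010, payload 010 (3 bits).
Byte 2: 0xA6 = 10100110 (10xxxxxx ✓), payload 100110.
Byte 3: 0xB5 = 10110101 (10xxxxxx ✓), payload 110101.
Byte 4: 0x84 = 10000100 (10xxxxxx ✓), payload 000100.
Concatenate: 010100110110101000100 = 0xA6D44 (21 bits → U+A6D44).

U+A6D44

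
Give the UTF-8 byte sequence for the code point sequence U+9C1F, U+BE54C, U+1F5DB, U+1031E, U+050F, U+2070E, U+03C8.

E9 B0 9F F2 BE 95 8C F0 9F 97 9B F0 90 8C 9E D4 8F F0 A0 9C 8E CF 88

U+9C1F: 3-byte form → E9 B0 9F.
U+BE54C: 4-byte form → F2 BE 95 8C.
U+1F5DB: 4-byte form → F0 9F 97 9B.
U+1031E: 4-byte form → F0 90 8C 9E.
U+050F: 2-byte form → D4 8F.
U+2070E: 4-byte form → F0 A0 9C 8E.
U+03C8: 2-byte form → CF 88.
Concatenated (23 bytes): E9 B0 9F F2 BE 95 8C F0 9F 97 9B F0 90 8C 9E D4 8F F0 A0 9C 8E CF 88.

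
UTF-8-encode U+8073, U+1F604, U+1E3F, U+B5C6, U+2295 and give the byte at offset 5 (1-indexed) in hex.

0x9F

1-indexed offset 5 is 0-indexed offset 4.
U+8073 → 3-byte form E8 81 B3 at offsets 0–2.
U+1F604 → 4-byte form F0 9F 98 84 at offsets 3–6.
Offset 4 falls in char 2's range; it's byte 2 of F0 9F 98 84 = 0x9F.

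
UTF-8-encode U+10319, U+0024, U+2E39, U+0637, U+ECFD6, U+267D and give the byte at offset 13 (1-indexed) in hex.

0xBF

1-indexed offset 13 is 0-indexed offset 12.
U+10319 → 4-byte form F0 90 8C 99 at offsets 0–3.
U+0024 → 1-byte form 24 at offsets 4–4.
U+2E39 → 3-byte form E2 B8 B9 at offsets 5–7.
U+0637 → 2-byte form D8 B7 at offsets 8–9.
U+ECFD6 → 4-byte form F3 AC BF 96 at offsets 10–13.
Offset 12 falls in char 5's range; it's byte 3 of F3 AC BF 96 = 0xBF.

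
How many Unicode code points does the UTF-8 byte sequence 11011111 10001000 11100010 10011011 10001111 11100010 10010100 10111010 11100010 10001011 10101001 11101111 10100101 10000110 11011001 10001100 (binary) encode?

Byte at offset 0: 0xDF = 11011111 → 2-byte char (#1). Advance 2.
Byte at offset 2: 0xE2 = 11100010 → 3-byte char (#2). Advance 3.
Byte at offset 5: 0xE2 = 11100010 → 3-byte char (#3). Advance 3.
Byte at offset 8: 0xE2 = 11100010 → 3-byte char (#4). Advance 3.
Byte at offset 11: 0xEF = 11101111 → 3-byte char (#5). Advance 3.
Byte at offset 14: 0xD9 = 11011001 → 2-byte char (#6). Advance 2.
Reached end at offset 16 after 6 code points.

6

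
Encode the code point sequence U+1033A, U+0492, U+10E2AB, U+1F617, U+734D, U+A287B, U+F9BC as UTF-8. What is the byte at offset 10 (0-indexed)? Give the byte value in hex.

U+1033A → 4-byte form F0 90 8C BA at offsets 0–3.
U+0492 → 2-byte form D2 92 at offsets 4–5.
U+10E2AB → 4-byte form F4 8E 8A AB at offsets 6–9.
U+1F617 → 4-byte form F0 9F 98 97 at offsets 10–13.
Offset 10 falls in char 4's range; it's byte 1 of F0 9F 98 97 = 0xF0.

0xF0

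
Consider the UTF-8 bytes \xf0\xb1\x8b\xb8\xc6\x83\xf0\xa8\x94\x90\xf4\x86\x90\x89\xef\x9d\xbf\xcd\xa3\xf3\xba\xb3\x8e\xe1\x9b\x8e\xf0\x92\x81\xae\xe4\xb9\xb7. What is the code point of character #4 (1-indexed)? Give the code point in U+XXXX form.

Offset 0: leading byte 0xF0 = 11110000 → 4-byte char #1 = F0 B1 8B B8.
Offset 4: leading byte 0xC6 = 11000110 → 2-byte char #2 = C6 83.
Offset 6: leading byte 0xF0 = 11110000 → 4-byte char #3 = F0 A8 94 90.
Offset 10: leading byte 0xF4 = 11110100 → 4-byte char #4 = F4 86 90 89.
Leading byte 0xF4 = 11110100 matches 11110xxx → 4-byte sequence.
Byte 1: 0xF4 = 11110100, payload 100 (3 bits).
Byte 2: 0x86 = 10000110 (10xxxxxx ✓), payload 000110.
Byte 3: 0x90 = 10010000 (10xxxxxx ✓), payload 010000.
Byte 4: 0x89 = 10001001 (10xxxxxx ✓), payload 001001.
Concatenate: 100000110010000001001 = 0x106409 (21 bits → U+106409).

U+106409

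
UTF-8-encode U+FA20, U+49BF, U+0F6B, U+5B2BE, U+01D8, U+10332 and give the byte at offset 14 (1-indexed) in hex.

1-indexed offset 14 is 0-indexed offset 13.
U+FA20 → 3-byte form EF A8 A0 at offsets 0–2.
U+49BF → 3-byte form E4 A6 BF at offsets 3–5.
U+0F6B → 3-byte form E0 BD AB at offsets 6–8.
U+5B2BE → 4-byte form F1 9B 8A BE at offsets 9–12.
U+01D8 → 2-byte form C7 98 at offsets 13–14.
Offset 13 falls in char 5's range; it's byte 1 of C7 98 = 0xC7.

0xC7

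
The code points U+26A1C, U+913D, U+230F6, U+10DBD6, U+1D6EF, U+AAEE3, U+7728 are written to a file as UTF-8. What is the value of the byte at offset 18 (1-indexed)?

1-indexed offset 18 is 0-indexed offset 17.
U+26A1C → 4-byte form F0 A6 A8 9C at offsets 0–3.
U+913D → 3-byte form E9 84 BD at offsets 4–6.
U+230F6 → 4-byte form F0 A3 83 B6 at offsets 7–10.
U+10DBD6 → 4-byte form F4 8D AF 96 at offsets 11–14.
U+1D6EF → 4-byte form F0 9D 9B AF at offsets 15–18.
Offset 17 falls in char 5's range; it's byte 3 of F0 9D 9B AF = 0x9B.

0x9B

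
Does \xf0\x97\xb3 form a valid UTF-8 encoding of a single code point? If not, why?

Leading byte 0xF0 = 11110000 → 4-byte form, but only 3 bytes are present.

invalid (sequence truncated)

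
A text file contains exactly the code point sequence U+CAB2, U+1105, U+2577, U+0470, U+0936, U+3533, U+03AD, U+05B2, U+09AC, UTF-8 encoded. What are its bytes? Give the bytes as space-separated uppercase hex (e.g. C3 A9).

EC AA B2 E1 84 85 E2 95 B7 D1 B0 E0 A4 B6 E3 94 B3 CE AD D6 B2 E0 A6 AC

U+CAB2: 3-byte form → EC AA B2.
U+1105: 3-byte form → E1 84 85.
U+2577: 3-byte form → E2 95 B7.
U+0470: 2-byte form → D1 B0.
U+0936: 3-byte form → E0 A4 B6.
U+3533: 3-byte form → E3 94 B3.
U+03AD: 2-byte form → CE AD.
U+05B2: 2-byte form → D6 B2.
U+09AC: 3-byte form → E0 A6 AC.
Concatenated (24 bytes): EC AA B2 E1 84 85 E2 95 B7 D1 B0 E0 A4 B6 E3 94 B3 CE AD D6 B2 E0 A6 AC.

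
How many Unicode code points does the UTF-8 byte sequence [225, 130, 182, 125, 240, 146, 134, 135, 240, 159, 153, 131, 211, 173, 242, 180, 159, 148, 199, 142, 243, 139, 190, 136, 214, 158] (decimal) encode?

Byte at offset 0: 0xE1 = 11100001 → 3-byte char (#1). Advance 3.
Byte at offset 3: 0x7D = 01111101 → 1-byte char (#2). Advance 1.
Byte at offset 4: 0xF0 = 11110000 → 4-byte char (#3). Advance 4.
Byte at offset 8: 0xF0 = 11110000 → 4-byte char (#4). Advance 4.
Byte at offset 12: 0xD3 = 11010011 → 2-byte char (#5). Advance 2.
Byte at offset 14: 0xF2 = 11110010 → 4-byte char (#6). Advance 4.
Byte at offset 18: 0xC7 = 11000111 → 2-byte char (#7). Advance 2.
Byte at offset 20: 0xF3 = 11110011 → 4-byte char (#8). Advance 4.
Byte at offset 24: 0xD6 = 11010110 → 2-byte char (#9). Advance 2.
Reached end at offset 26 after 9 code points.

9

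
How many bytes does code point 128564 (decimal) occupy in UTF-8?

U+1F634 = 0x1F634. UTF-8 uses 1 byte below 0x80, 2 below 0x800, 3 below 0x10000, 4 up to 0x10FFFF. 0x1F634 is in U+10000–U+10FFFF → 4 bytes.

4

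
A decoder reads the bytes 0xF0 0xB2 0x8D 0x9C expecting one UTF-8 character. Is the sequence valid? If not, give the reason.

valid

Leading byte 0xF0 = 11110000 → 4-byte form.
Continuation bytes 0xB2=10110010, 0x8D=10001101, 0x9C=10011100 all match 10xxxxxx.
Decoded value 0x3235C is ≥ 0x10000 (shortest form) and not a surrogate.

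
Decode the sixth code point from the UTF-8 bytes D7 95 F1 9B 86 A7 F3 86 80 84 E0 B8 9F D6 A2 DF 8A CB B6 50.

U+07CA

Offset 0: leading byte 0xD7 = 11010111 → 2-byte char #1 = D7 95.
Offset 2: leading byte 0xF1 = 11110001 → 4-byte char #2 = F1 9B 86 A7.
Offset 6: leading byte 0xF3 = 11110011 → 4-byte char #3 = F3 86 80 84.
Offset 10: leading byte 0xE0 = 11100000 → 3-byte char #4 = E0 B8 9F.
Offset 13: leading byte 0xD6 = 11010110 → 2-byte char #5 = D6 A2.
Offset 15: leading byte 0xDF = 11011111 → 2-byte char #6 = DF 8A.
Leading byte 0xDF = 11011111 matches 110xxxxx → 2-byte sequence.
Byte 1: 0xDF = 11011111, payload 11111 (5 bits).
Byte 2: 0x8A = 10001010 (10xxxxxx ✓), payload 001010.
Concatenate: 11111001010 = 0x7CA (11 bits → U+07CA).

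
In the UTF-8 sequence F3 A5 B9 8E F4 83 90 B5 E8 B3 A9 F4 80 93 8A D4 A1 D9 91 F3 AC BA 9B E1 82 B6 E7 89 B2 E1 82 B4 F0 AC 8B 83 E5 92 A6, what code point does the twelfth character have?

Offset 0: leading byte 0xF3 = 11110011 → 4-byte char #1 = F3 A5 B9 8E.
Offset 4: leading byte 0xF4 = 11110100 → 4-byte char #2 = F4 83 90 B5.
Offset 8: leading byte 0xE8 = 11101000 → 3-byte char #3 = E8 B3 A9.
Offset 11: leading byte 0xF4 = 11110100 → 4-byte char #4 = F4 80 93 8A.
Offset 15: leading byte 0xD4 = 11010100 → 2-byte char #5 = D4 A1.
Offset 17: leading byte 0xD9 = 11011001 → 2-byte char #6 = D9 91.
Offset 19: leading byte 0xF3 = 11110011 → 4-byte char #7 = F3 AC BA 9B.
Offset 23: leading byte 0xE1 = 11100001 → 3-byte char #8 = E1 82 B6.
Offset 26: leading byte 0xE7 = 11100111 → 3-byte char #9 = E7 89 B2.
Offset 29: leading byte 0xE1 = 11100001 → 3-byte char #10 = E1 82 B4.
Offset 32: leading byte 0xF0 = 11110000 → 4-byte char #11 = F0 AC 8B 83.
Offset 36: leading byte 0xE5 = 11100101 → 3-byte char #12 = E5 92 A6.
Leading byte 0xE5 = 11100101 matches 1110xxxx → 3-byte sequence.
Byte 1: 0xE5 = 11100101, payload 0101 (4 bits).
Byte 2: 0x92 = 10010010 (10xxxxxx ✓), payload 010010.
Byte 3: 0xA6 = 10100110 (10xxxxxx ✓), payload 100110.
Concatenate: 0101010010100110 = 0x54A6 (16 bits → U+54A6).

U+54A6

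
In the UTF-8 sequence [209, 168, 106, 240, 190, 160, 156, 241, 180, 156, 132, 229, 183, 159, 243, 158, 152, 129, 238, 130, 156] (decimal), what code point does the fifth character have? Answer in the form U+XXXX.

U+5DDF

Offset 0: leading byte 0xD1 = 11010001 → 2-byte char #1 = D1 A8.
Offset 2: leading byte 0x6A = 01101010 → 1-byte char #2 = 6A.
Offset 3: leading byte 0xF0 = 11110000 → 4-byte char #3 = F0 BE A0 9C.
Offset 7: leading byte 0xF1 = 11110001 → 4-byte char #4 = F1 B4 9C 84.
Offset 11: leading byte 0xE5 = 11100101 → 3-byte char #5 = E5 B7 9F.
Leading byte 0xE5 = 11100101 matches 1110xxxx → 3-byte sequence.
Byte 1: 0xE5 = 11100101, payload 0101 (4 bits).
Byte 2: 0xB7 = 10110111 (10xxxxxx ✓), payload 110111.
Byte 3: 0x9F = 10011111 (10xxxxxx ✓), payload 011111.
Concatenate: 0101110111011111 = 0x5DDF (16 bits → U+5DDF).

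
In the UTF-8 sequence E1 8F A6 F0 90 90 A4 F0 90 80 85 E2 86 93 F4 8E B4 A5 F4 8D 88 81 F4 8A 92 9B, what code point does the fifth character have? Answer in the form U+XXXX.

Offset 0: leading byte 0xE1 = 11100001 → 3-byte char #1 = E1 8F A6.
Offset 3: leading byte 0xF0 = 11110000 → 4-byte char #2 = F0 90 90 A4.
Offset 7: leading byte 0xF0 = 11110000 → 4-byte char #3 = F0 90 80 85.
Offset 11: leading byte 0xE2 = 11100010 → 3-byte char #4 = E2 86 93.
Offset 14: leading byte 0xF4 = 11110100 → 4-byte char #5 = F4 8E B4 A5.
Leading byte 0xF4 = 11110100 matches 11110xxx → 4-byte sequence.
Byte 1: 0xF4 = 11110100, payload 100 (3 bits).
Byte 2: 0x8E = 10001110 (10xxxxxx ✓), payload 001110.
Byte 3: 0xB4 = 10110100 (10xxxxxx ✓), payload 110100.
Byte 4: 0xA5 = 10100101 (10xxxxxx ✓), payload 100101.
Concatenate: 100001110110100100101 = 0x10ED25 (21 bits → U+10ED25).

U+10ED25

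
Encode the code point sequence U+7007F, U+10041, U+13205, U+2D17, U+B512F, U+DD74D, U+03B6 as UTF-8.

U+7007F: 4-byte form → F1 B0 81 BF.
U+10041: 4-byte form → F0 90 81 81.
U+13205: 4-byte form → F0 93 88 85.
U+2D17: 3-byte form → E2 B4 97.
U+B512F: 4-byte form → F2 B5 84 AF.
U+DD74D: 4-byte form → F3 9D 9D 8D.
U+03B6: 2-byte form → CE B6.
Concatenated (25 bytes): F1 B0 81 BF F0 90 81 81 F0 93 88 85 E2 B4 97 F2 B5 84 AF F3 9D 9D 8D CE B6.

F1 B0 81 BF F0 90 81 81 F0 93 88 85 E2 B4 97 F2 B5 84 AF F3 9D 9D 8D CE B6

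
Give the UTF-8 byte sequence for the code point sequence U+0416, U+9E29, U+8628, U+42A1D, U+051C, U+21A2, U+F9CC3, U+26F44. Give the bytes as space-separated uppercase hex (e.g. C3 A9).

D0 96 E9 B8 A9 E8 98 A8 F1 82 A8 9D D4 9C E2 86 A2 F3 B9 B3 83 F0 A6 BD 84

U+0416: 2-byte form → D0 96.
U+9E29: 3-byte form → E9 B8 A9.
U+8628: 3-byte form → E8 98 A8.
U+42A1D: 4-byte form → F1 82 A8 9D.
U+051C: 2-byte form → D4 9C.
U+21A2: 3-byte form → E2 86 A2.
U+F9CC3: 4-byte form → F3 B9 B3 83.
U+26F44: 4-byte form → F0 A6 BD 84.
Concatenated (25 bytes): D0 96 E9 B8 A9 E8 98 A8 F1 82 A8 9D D4 9C E2 86 A2 F3 B9 B3 83 F0 A6 BD 84.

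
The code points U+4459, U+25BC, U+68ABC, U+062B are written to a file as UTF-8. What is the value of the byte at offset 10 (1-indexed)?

1-indexed offset 10 is 0-indexed offset 9.
U+4459 → 3-byte form E4 91 99 at offsets 0–2.
U+25BC → 3-byte form E2 96 BC at offsets 3–5.
U+68ABC → 4-byte form F1 A8 AA BC at offsets 6–9.
Offset 9 falls in char 3's range; it's byte 4 of F1 A8 AA BC = 0xBC.

0xBC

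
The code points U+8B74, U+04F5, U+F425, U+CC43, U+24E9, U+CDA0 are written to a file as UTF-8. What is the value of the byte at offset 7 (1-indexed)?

0x90

1-indexed offset 7 is 0-indexed offset 6.
U+8B74 → 3-byte form E8 AD B4 at offsets 0–2.
U+04F5 → 2-byte form D3 B5 at offsets 3–4.
U+F425 → 3-byte form EF 90 A5 at offsets 5–7.
Offset 6 falls in char 3's range; it's byte 2 of EF 90 A5 = 0x90.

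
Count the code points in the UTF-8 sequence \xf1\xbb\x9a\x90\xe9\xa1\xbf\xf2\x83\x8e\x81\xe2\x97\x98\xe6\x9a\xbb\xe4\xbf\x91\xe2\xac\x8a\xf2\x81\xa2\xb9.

Byte at offset 0: 0xF1 = 11110001 → 4-byte char (#1). Advance 4.
Byte at offset 4: 0xE9 = 11101001 → 3-byte char (#2). Advance 3.
Byte at offset 7: 0xF2 = 11110010 → 4-byte char (#3). Advance 4.
Byte at offset 11: 0xE2 = 11100010 → 3-byte char (#4). Advance 3.
Byte at offset 14: 0xE6 = 11100110 → 3-byte char (#5). Advance 3.
Byte at offset 17: 0xE4 = 11100100 → 3-byte char (#6). Advance 3.
Byte at offset 20: 0xE2 = 11100010 → 3-byte char (#7). Advance 3.
Byte at offset 23: 0xF2 = 11110010 → 4-byte char (#8). Advance 4.
Reached end at offset 27 after 8 code points.

8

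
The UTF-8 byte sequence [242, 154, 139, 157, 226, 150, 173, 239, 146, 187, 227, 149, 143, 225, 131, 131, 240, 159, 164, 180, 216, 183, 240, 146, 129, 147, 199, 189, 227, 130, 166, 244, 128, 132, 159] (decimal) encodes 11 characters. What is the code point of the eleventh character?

U+10011F

Offset 0: leading byte 0xF2 = 11110010 → 4-byte char #1 = F2 9A 8B 9D.
Offset 4: leading byte 0xE2 = 11100010 → 3-byte char #2 = E2 96 AD.
Offset 7: leading byte 0xEF = 11101111 → 3-byte char #3 = EF 92 BB.
Offset 10: leading byte 0xE3 = 11100011 → 3-byte char #4 = E3 95 8F.
Offset 13: leading byte 0xE1 = 11100001 → 3-byte char #5 = E1 83 83.
Offset 16: leading byte 0xF0 = 11110000 → 4-byte char #6 = F0 9F A4 B4.
Offset 20: leading byte 0xD8 = 11011000 → 2-byte char #7 = D8 B7.
Offset 22: leading byte 0xF0 = 11110000 → 4-byte char #8 = F0 92 81 93.
Offset 26: leading byte 0xC7 = 11000111 → 2-byte char #9 = C7 BD.
Offset 28: leading byte 0xE3 = 11100011 → 3-byte char #10 = E3 82 A6.
Offset 31: leading byte 0xF4 = 11110100 → 4-byte char #11 = F4 80 84 9F.
Leading byte 0xF4 = 11110100 matches 11110xxx → 4-byte sequence.
Byte 1: 0xF4 = 11110100, payload 100 (3 bits).
Byte 2: 0x80 = 10000000 (10xxxxxx ✓), payload 000000.
Byte 3: 0x84 = 10000100 (10xxxxxx ✓), payload 000100.
Byte 4: 0x9F = 10011111 (10xxxxxx ✓), payload 011111.
Concatenate: 100000000000100011111 = 0x10011F (21 bits → U+10011F).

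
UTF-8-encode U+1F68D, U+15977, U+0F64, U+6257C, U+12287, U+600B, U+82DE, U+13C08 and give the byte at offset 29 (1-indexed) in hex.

0x88

1-indexed offset 29 is 0-indexed offset 28.
U+1F68D → 4-byte form F0 9F 9A 8D at offsets 0–3.
U+15977 → 4-byte form F0 95 A5 B7 at offsets 4–7.
U+0F64 → 3-byte form E0 BD A4 at offsets 8–10.
U+6257C → 4-byte form F1 A2 95 BC at offsets 11–14.
U+12287 → 4-byte form F0 92 8A 87 at offsets 15–18.
U+600B → 3-byte form E6 80 8B at offsets 19–21.
U+82DE → 3-byte form E8 8B 9E at offsets 22–24.
U+13C08 → 4-byte form F0 93 B0 88 at offsets 25–28.
Offset 28 falls in char 8's range; it's byte 4 of F0 93 B0 88 = 0x88.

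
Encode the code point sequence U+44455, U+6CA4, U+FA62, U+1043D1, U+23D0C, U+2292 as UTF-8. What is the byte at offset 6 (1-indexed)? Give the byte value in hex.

1-indexed offset 6 is 0-indexed offset 5.
U+44455 → 4-byte form F1 84 91 95 at offsets 0–3.
U+6CA4 → 3-byte form E6 B2 A4 at offsets 4–6.
Offset 5 falls in char 2's range; it's byte 2 of E6 B2 A4 = 0xB2.

0xB2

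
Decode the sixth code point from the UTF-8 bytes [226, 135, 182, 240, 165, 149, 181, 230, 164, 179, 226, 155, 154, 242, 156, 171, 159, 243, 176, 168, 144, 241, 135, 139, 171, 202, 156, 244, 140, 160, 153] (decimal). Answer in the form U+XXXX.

Offset 0: leading byte 0xE2 = 11100010 → 3-byte char #1 = E2 87 B6.
Offset 3: leading byte 0xF0 = 11110000 → 4-byte char #2 = F0 A5 95 B5.
Offset 7: leading byte 0xE6 = 11100110 → 3-byte char #3 = E6 A4 B3.
Offset 10: leading byte 0xE2 = 11100010 → 3-byte char #4 = E2 9B 9A.
Offset 13: leading byte 0xF2 = 11110010 → 4-byte char #5 = F2 9C AB 9F.
Offset 17: leading byte 0xF3 = 11110011 → 4-byte char #6 = F3 B0 A8 90.
Leading byte 0xF3 = 11110011 matches 11110xxx → 4-byte sequence.
Byte 1: 0xF3 = 11110011, payload 011 (3 bits).
Byte 2: 0xB0 = 10110000 (10xxxxxx ✓), payload 110000.
Byte 3: 0xA8 = 10101000 (10xxxxxx ✓), payload 101000.
Byte 4: 0x90 = 10010000 (10xxxxxx ✓), payload 010000.
Concatenate: 011110000101000010000 = 0xF0A10 (21 bits → U+F0A10).

U+F0A10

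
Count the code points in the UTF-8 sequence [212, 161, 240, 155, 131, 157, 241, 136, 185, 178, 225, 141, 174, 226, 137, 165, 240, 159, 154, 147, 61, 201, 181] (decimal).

8

Byte at offset 0: 0xD4 = 11010100 → 2-byte char (#1). Advance 2.
Byte at offset 2: 0xF0 = 11110000 → 4-byte char (#2). Advance 4.
Byte at offset 6: 0xF1 = 11110001 → 4-byte char (#3). Advance 4.
Byte at offset 10: 0xE1 = 11100001 → 3-byte char (#4). Advance 3.
Byte at offset 13: 0xE2 = 11100010 → 3-byte char (#5). Advance 3.
Byte at offset 16: 0xF0 = 11110000 → 4-byte char (#6). Advance 4.
Byte at offset 20: 0x3D = 00111101 → 1-byte char (#7). Advance 1.
Byte at offset 21: 0xC9 = 11001001 → 2-byte char (#8). Advance 2.
Reached end at offset 23 after 8 code points.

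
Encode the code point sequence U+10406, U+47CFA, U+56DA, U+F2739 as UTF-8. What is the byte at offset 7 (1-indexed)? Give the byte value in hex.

1-indexed offset 7 is 0-indexed offset 6.
U+10406 → 4-byte form F0 90 90 86 at offsets 0–3.
U+47CFA → 4-byte form F1 87 B3 BA at offsets 4–7.
Offset 6 falls in char 2's range; it's byte 3 of F1 87 B3 BA = 0xB3.

0xB3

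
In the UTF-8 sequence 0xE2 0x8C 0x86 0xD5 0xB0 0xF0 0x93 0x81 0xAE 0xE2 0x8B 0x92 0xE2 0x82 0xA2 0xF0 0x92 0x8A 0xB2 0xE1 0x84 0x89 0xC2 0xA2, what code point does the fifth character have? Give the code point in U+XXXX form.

U+20A2

Offset 0: leading byte 0xE2 = 11100010 → 3-byte char #1 = E2 8C 86.
Offset 3: leading byte 0xD5 = 11010101 → 2-byte char #2 = D5 B0.
Offset 5: leading byte 0xF0 = 11110000 → 4-byte char #3 = F0 93 81 AE.
Offset 9: leading byte 0xE2 = 11100010 → 3-byte char #4 = E2 8B 92.
Offset 12: leading byte 0xE2 = 11100010 → 3-byte char #5 = E2 82 A2.
Leading byte 0xE2 = 11100010 matches 1110xxxx → 3-byte sequence.
Byte 1: 0xE2 = 11100010, payload 0010 (4 bits).
Byte 2: 0x82 = 10000010 (10xxxxxx ✓), payload 000010.
Byte 3: 0xA2 = 10100010 (10xxxxxx ✓), payload 100010.
Concatenate: 0010000010100010 = 0x20A2 (16 bits → U+20A2).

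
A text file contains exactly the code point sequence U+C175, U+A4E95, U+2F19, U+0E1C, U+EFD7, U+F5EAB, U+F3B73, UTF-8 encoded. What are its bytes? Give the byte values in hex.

EC 85 B5 F2 A4 BA 95 E2 BC 99 E0 B8 9C EE BF 97 F3 B5 BA AB F3 B3 AD B3

U+C175: 3-byte form → EC 85 B5.
U+A4E95: 4-byte form → F2 A4 BA 95.
U+2F19: 3-byte form → E2 BC 99.
U+0E1C: 3-byte form → E0 B8 9C.
U+EFD7: 3-byte form → EE BF 97.
U+F5EAB: 4-byte form → F3 B5 BA AB.
U+F3B73: 4-byte form → F3 B3 AD B3.
Concatenated (24 bytes): EC 85 B5 F2 A4 BA 95 E2 BC 99 E0 B8 9C EE BF 97 F3 B5 BA AB F3 B3 AD B3.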